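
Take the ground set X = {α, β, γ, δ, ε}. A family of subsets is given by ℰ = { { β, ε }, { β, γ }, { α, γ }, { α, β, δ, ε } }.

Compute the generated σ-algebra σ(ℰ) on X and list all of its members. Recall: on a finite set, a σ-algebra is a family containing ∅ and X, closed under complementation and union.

|σ(ℰ)| = 32.  σ(ℰ) = { {}, { α }, { β }, { γ }, { δ }, { ε }, { α, β }, { α, γ }, { α, δ }, { α, ε }, { β, γ }, { β, δ }, { β, ε }, { γ, δ }, { γ, ε }, { δ, ε }, { α, β, γ }, { α, β, δ }, { α, β, ε }, { α, γ, δ }, { α, γ, ε }, { α, δ, ε }, { β, γ, δ }, { β, γ, ε }, { β, δ, ε }, { γ, δ, ε }, { α, β, γ, δ }, { α, β, γ, ε }, { α, β, δ, ε }, { α, γ, δ, ε }, { β, γ, δ, ε }, X }

Working:
Initial family (6 sets): { {}, { α, γ }, { β, γ }, { β, ε }, { α, β, δ, ε }, X }.
Step 1. New:
  { γ }  = complement { α, β, δ, ε }
  { α, β, γ }  = { β, γ } ∪ { α, γ }
  { α, γ, δ }  = complement { β, ε }
  { α, δ, ε }  = complement { β, γ }
  { β, γ, ε }  = { β, ε } ∪ { β, γ }
  { β, δ, ε }  = complement { α, γ }
  { α, β, γ, ε }  = { β, ε } ∪ { α, γ }
  — 13 sets.
Step 2: +6 →
  { δ }  = complement { α, β, γ, ε }
  { α, δ }  = complement { β, γ, ε }
  { δ, ε }  = complement { α, β, γ }
  { α, β, γ, δ }  = { α, β, γ } ∪ { α, γ, δ }
  { α, γ, δ, ε }  = { α, δ, ε } ∪ { γ }
  { β, γ, δ, ε }  = { γ } ∪ { β, δ, ε }
  — 19 sets.
Step 3: 6 new —
  { α }  = complement { β, γ, δ, ε }
  { β }  = complement { α, γ, δ, ε }
  { ε }  = complement { α, β, γ, δ }
  { γ, δ }  = { γ } ∪ { δ }
  { β, γ, δ }  = { β, γ } ∪ { δ }
  { γ, δ, ε }  = { δ, ε } ∪ { γ }
  — 25 sets.
Step 4 (7 new):
  { α, β }  = complement { γ, δ, ε }
  { α, ε }  = complement { β, γ, δ }
  { β, δ }  = { β } ∪ { δ }
  { γ, ε }  = { ε } ∪ { γ }
  { α, β, δ }  = { β } ∪ { α, δ }
  { α, β, ε }  = complement { γ, δ }
  { α, γ, ε }  = { ε } ∪ { α, γ }
  — 32 sets.
Step 5: no new sets; the family is a σ-algebra.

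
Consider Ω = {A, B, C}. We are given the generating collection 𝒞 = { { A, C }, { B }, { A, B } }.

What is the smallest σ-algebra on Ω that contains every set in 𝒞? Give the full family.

σ(𝒞) = { {}, { A }, { B }, { C }, { A, B }, { A, C }, { B, C }, Ω }

Trace:
Start: 𝒞 ∪ {∅, Ω} = { {}, { B }, { A, B }, { A, C }, Ω }.
Round 1 adds 1:
  { C }  = Ω∖{ A, B }
  (now 6)
Round 2: +1 →
  { B, C }  = { C } ∪ { B }
  (now 7)
Round 3. New:
  { A }  = Ω∖{ B, C }
  (now 8)
Round 4: no new sets; the family is a σ-algebra.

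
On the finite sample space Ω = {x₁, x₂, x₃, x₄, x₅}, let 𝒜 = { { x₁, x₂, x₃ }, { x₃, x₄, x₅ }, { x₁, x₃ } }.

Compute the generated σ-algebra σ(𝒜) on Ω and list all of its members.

σ(𝒜) (16 sets): { {}, { x₁ }, { x₂ }, { x₃ }, { x₁, x₂ }, { x₁, x₃ }, { x₂, x₃ }, { x₄, x₅ }, { x₁, x₂, x₃ }, { x₁, x₄, x₅ }, { x₂, x₄, x₅ }, { x₃, x₄, x₅ }, { x₁, x₂, x₄, x₅ }, { x₁, x₃, x₄, x₅ }, { x₂, x₃, x₄, x₅ }, Ω }

Derivation:
Seed the family with 𝒜 together with ∅ and Ω: { {}, { x₁, x₃ }, { x₁, x₂, x₃ }, { x₃, x₄, x₅ }, Ω }.
Round 1 (4 new):
  { x₁, x₂ }  = Ω∖{ x₃, x₄, x₅ }
  { x₄, x₅ }  = Ω∖{ x₁, x₂, x₃ }
  { x₂, x₄, x₅ }  = Ω∖{ x₁, x₃ }
  { x₁, x₃, x₄, x₅ }  = { x₃, x₄, x₅ } ∪ { x₁, x₃ }
  |family| = 9
Round 2 adds 3:
  { x₂ }  = Ω∖{ x₁, x₃, x₄, x₅ }
  { x₁, x₂, x₄, x₅ }  = { x₁, x₂ } ∪ { x₄, x₅ }
  { x₂, x₃, x₄, x₅ }  = { x₃, x₄, x₅ } ∪ { x₂, x₄, x₅ }
  |family| = 12
Round 3 adds 2:
  { x₁ }  = Ω∖{ x₂, x₃, x₄, x₅ }
  { x₃ }  = Ω∖{ x₁, x₂, x₄, x₅ }
  |family| = 14
Round 4: 2 new —
  { x₂, x₃ }  = { x₃ } ∪ { x₂ }
  { x₁, x₄, x₅ }  = { x₄, x₅ } ∪ { x₁ }
  |family| = 16
Round 5: stable.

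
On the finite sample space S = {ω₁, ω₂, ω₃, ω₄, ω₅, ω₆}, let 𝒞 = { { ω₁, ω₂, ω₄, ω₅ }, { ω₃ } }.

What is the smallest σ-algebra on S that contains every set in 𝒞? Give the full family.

Answer: σ(𝒞) = { {}, { ω₃ }, { ω₆ }, { ω₃, ω₆ }, { ω₁, ω₂, ω₄, ω₅ }, { ω₁, ω₂, ω₃, ω₄, ω₅ }, { ω₁, ω₂, ω₄, ω₅, ω₆ }, S }

Check:
Start: 𝒞 ∪ {∅, S} = { {}, { ω₃ }, { ω₁, ω₂, ω₄, ω₅ }, S }.
Iteration 1. New:
  { ω₃, ω₆ }  = ᶜ of { ω₁, ω₂, ω₄, ω₅ }
  { ω₁, ω₂, ω₃, ω₄, ω₅ }  = { ω₃ } ∪ { ω₁, ω₂, ω₄, ω₅ }
  { ω₁, ω₂, ω₄, ω₅, ω₆ }  = ᶜ of { ω₃ }
  (now 7)
Iteration 2. New:
  { ω₆ }  = ᶜ of { ω₁, ω₂, ω₃, ω₄, ω₅ }
  (now 8)
Iteration 3: already closed under ᶜ and ∪.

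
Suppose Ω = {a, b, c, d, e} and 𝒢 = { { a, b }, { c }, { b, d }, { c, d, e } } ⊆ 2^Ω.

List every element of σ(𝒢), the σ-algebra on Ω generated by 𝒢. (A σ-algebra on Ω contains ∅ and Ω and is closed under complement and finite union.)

Take S₀ = 𝒢 ∪ {∅, Ω} = { {}, { c }, { a, b }, { b, d }, { c, d, e }, Ω }.
Round 1 adds 6:
  { a, b, c }  = { c } ∪ { a, b }
  { a, b, d }  = { a, b } ∪ { b, d }
  { a, c, e }  = { b, d }ᶜ
  { b, c, d }  = { c } ∪ { b, d }
  { a, b, d, e }  = { c }ᶜ
  { b, c, d, e }  = { c, d, e } ∪ { b, d }
  |family| = 12
Round 2: +7 →
  { a }  = { b, c, d, e }ᶜ
  { a, e }  = { b, c, d }ᶜ
  { c, e }  = { a, b, d }ᶜ
  { d, e }  = { a, b, c }ᶜ
  { a, b, c, d }  = { a, b, c } ∪ { b, c, d }
  { a, b, c, e }  = { a, b, c } ∪ { a, c, e }
  { a, c, d, e }  = { c, d, e } ∪ { a, c, e }
  |family| = 19
Round 3: +7 →
  { b }  = { a, c, d, e }ᶜ
  { d }  = { a, b, c, e }ᶜ
  { e }  = { a, b, c, d }ᶜ
  { a, c }  = { c } ∪ { a }
  { a, b, e }  = { a, e } ∪ { a, b }
  { a, d, e }  = { d, e } ∪ { a, e }
  { b, d, e }  = { d, e } ∪ { b, d }
  |family| = 26
Round 4: 6 new —
  { a, d }  = { d } ∪ { a }
  { b, c }  = { a, d, e }ᶜ
  { b, e }  = { b } ∪ { e }
  { c, d }  = { a, b, e }ᶜ
  { a, c, d }  = { a, c } ∪ { d }
  { b, c, e }  = { b } ∪ { c, e }
  |family| = 32
Round 5: no new sets; the family is a σ-algebra.

Hence σ(𝒢) has 32 members: { {}, { a }, { b }, { c }, { d }, { e }, { a, b }, { a, c }, { a, d }, { a, e }, { b, c }, { b, d }, { b, e }, { c, d }, { c, e }, { d, e }, { a, b, c }, { a, b, d }, { a, b, e }, { a, c, d }, { a, c, e }, { a, d, e }, { b, c, d }, { b, c, e }, { b, d, e }, { c, d, e }, { a, b, c, d }, { a, b, c, e }, { a, b, d, e }, { a, c, d, e }, { b, c, d, e }, Ω }.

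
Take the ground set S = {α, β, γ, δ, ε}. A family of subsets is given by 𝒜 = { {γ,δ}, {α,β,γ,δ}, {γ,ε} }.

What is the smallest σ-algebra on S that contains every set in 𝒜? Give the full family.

Initial family (5 sets): { ∅, {γ,δ}, {γ,ε}, {α,β,γ,δ}, S }.
Round 1 adds 4:
  {ε}  = {α,β,γ,δ}ᶜ
  {α,β,δ}  = {γ,ε}ᶜ
  {α,β,ε}  = {γ,δ}ᶜ
  {γ,δ,ε}  = {γ,δ} ∪ {γ,ε}
  (now 9)
Round 2. New:
  {α,β}  = {γ,δ,ε}ᶜ
  {α,β,γ,ε}  = {α,β,ε} ∪ {γ,ε}
  {α,β,δ,ε}  = {α,β,δ} ∪ {ε}
  (now 12)
Round 3: +2 →
  {γ}  = {α,β,δ,ε}ᶜ
  {δ}  = {α,β,γ,ε}ᶜ
  (now 14)
Round 4. New:
  {δ,ε}  = {δ} ∪ {ε}
  {α,β,γ}  = {γ} ∪ {α,β}
  (now 16)
After Round 5 the family is unchanged; done.

Therefore σ(𝒜) = { ∅, {γ}, {δ}, {ε}, {α,β}, {γ,δ}, {γ,ε}, {δ,ε}, {α,β,γ}, {α,β,δ}, {α,β,ε}, {γ,δ,ε}, {α,β,γ,δ}, {α,β,γ,ε}, {α,β,δ,ε}, S } (|σ(𝒜)| = 16).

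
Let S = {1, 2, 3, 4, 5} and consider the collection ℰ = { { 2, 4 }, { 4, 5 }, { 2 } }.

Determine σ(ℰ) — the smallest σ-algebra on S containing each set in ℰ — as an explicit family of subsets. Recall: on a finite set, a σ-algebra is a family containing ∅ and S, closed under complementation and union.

σ(ℰ) (16 sets): { ∅, { 2 }, { 4 }, { 5 }, { 1, 3 }, { 2, 4 }, { 2, 5 }, { 4, 5 }, { 1, 2, 3 }, { 1, 3, 4 }, { 1, 3, 5 }, { 2, 4, 5 }, { 1, 2, 3, 4 }, { 1, 2, 3, 5 }, { 1, 3, 4, 5 }, S }

Check:
Start: ℰ ∪ {∅, S} = { ∅, { 2 }, { 2, 4 }, { 4, 5 }, S }.
Round 1. New:
  { 1, 2, 3 }  = { 4, 5 }ᶜ
  { 1, 3, 5 }  = { 2, 4 }ᶜ
  { 2, 4, 5 }  = { 4, 5 } ∪ { 2 }
  { 1, 3, 4, 5 }  = { 2 }ᶜ
  (now 9)
Round 2 adds 3:
  { 1, 3 }  = { 2, 4, 5 }ᶜ
  { 1, 2, 3, 4 }  = { 1, 2, 3 } ∪ { 2, 4 }
  { 1, 2, 3, 5 }  = { 1, 2, 3 } ∪ { 1, 3, 5 }
  (now 12)
Round 3: +2 →
  { 4 }  = { 1, 2, 3, 5 }ᶜ
  { 5 }  = { 1, 2, 3, 4 }ᶜ
  (now 14)
Round 4 (2 new):
  { 2, 5 }  = { 2 } ∪ { 5 }
  { 1, 3, 4 }  = { 1, 3 } ∪ { 4 }
  (now 16)
Round 5 adds nothing — fixpoint reached.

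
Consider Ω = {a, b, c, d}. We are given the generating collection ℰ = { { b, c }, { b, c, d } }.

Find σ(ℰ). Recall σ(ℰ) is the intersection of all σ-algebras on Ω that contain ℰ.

Initial family (4 sets): { {}, { b, c }, { b, c, d }, Ω }.
Round 1. New:
  { a }  = complement { b, c, d }
  { a, d }  = complement { b, c }
Round 2: +1 →
  { a, b, c }  = { b, c } ∪ { a }
Round 3: 1 new —
  { d }  = complement { a, b, c }
After Round 4 the family is unchanged; done.

σ(ℰ) = { {}, { a }, { d }, { a, d }, { b, c }, { a, b, c }, { b, c, d }, Ω }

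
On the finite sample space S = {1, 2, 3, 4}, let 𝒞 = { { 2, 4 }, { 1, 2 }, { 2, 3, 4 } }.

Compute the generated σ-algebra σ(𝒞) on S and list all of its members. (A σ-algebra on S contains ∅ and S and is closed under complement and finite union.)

Begin from { {}, { 1, 2 }, { 2, 4 }, { 2, 3, 4 }, S } (that is, 𝒞 plus ∅ and S).
Iteration 1: 4 new —
  { 1 }  = { 2, 3, 4 }ᶜ
  { 1, 3 }  = { 2, 4 }ᶜ
  { 3, 4 }  = { 1, 2 }ᶜ
  { 1, 2, 4 }  = { 1, 2 } ∪ { 2, 4 }
  — 9 sets.
Iteration 2: +3 →
  { 3 }  = { 1, 2, 4 }ᶜ
  { 1, 2, 3 }  = { 1, 2 } ∪ { 1, 3 }
  { 1, 3, 4 }  = { 3, 4 } ∪ { 1, 3 }
  — 12 sets.
Iteration 3: +2 →
  { 2 }  = { 1, 3, 4 }ᶜ
  { 4 }  = { 1, 2, 3 }ᶜ
  — 14 sets.
Iteration 4. New:
  { 1, 4 }  = { 4 } ∪ { 1 }
  { 2, 3 }  = { 3 } ∪ { 2 }
  — 16 sets.
Iteration 5: closed — nothing new.

|σ(𝒞)| = 16.  σ(𝒞) = { {}, { 1 }, { 2 }, { 3 }, { 4 }, { 1, 2 }, { 1, 3 }, { 1, 4 }, { 2, 3 }, { 2, 4 }, { 3, 4 }, { 1, 2, 3 }, { 1, 2, 4 }, { 1, 3, 4 }, { 2, 3, 4 }, S }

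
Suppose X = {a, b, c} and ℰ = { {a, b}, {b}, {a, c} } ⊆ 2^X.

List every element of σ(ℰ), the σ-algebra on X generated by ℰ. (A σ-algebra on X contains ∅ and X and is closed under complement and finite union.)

Start: ℰ ∪ {∅, X} = { {}, {b}, {a, b}, {a, c}, X }.
Iteration 1: +1 →
  {c}  = X∖{a, b}
  — 6 sets.
Iteration 2. New:
  {b, c}  = {c} ∪ {b}
  — 7 sets.
Iteration 3: 1 new —
  {a}  = X∖{b, c}
  — 8 sets.
Iteration 4: already closed under ᶜ and ∪.

Therefore σ(ℰ) = { {}, {a}, {b}, {c}, {a, b}, {a, c}, {b, c}, X } (|σ(ℰ)| = 8).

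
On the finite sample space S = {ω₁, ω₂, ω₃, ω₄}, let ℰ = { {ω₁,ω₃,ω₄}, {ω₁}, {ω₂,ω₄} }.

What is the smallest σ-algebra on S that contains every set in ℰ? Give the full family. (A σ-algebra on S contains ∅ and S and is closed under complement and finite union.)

Start: ℰ ∪ {∅, S} = { {}, {ω₁}, {ω₂,ω₄}, {ω₁,ω₃,ω₄}, S }.
Iteration 1 (4 new):
  {ω₂}  = S∖{ω₁,ω₃,ω₄}
  {ω₁,ω₃}  = S∖{ω₂,ω₄}
  {ω₁,ω₂,ω₄}  = {ω₂,ω₄} ∪ {ω₁}
  {ω₂,ω₃,ω₄}  = S∖{ω₁}
  — 9 sets.
Iteration 2. New:
  {ω₃}  = S∖{ω₁,ω₂,ω₄}
  {ω₁,ω₂}  = {ω₂} ∪ {ω₁}
  {ω₁,ω₂,ω₃}  = {ω₂} ∪ {ω₁,ω₃}
  — 12 sets.
Iteration 3. New:
  {ω₄}  = S∖{ω₁,ω₂,ω₃}
  {ω₂,ω₃}  = {ω₃} ∪ {ω₂}
  {ω₃,ω₄}  = S∖{ω₁,ω₂}
  — 15 sets.
Iteration 4: 1 new —
  {ω₁,ω₄}  = S∖{ω₂,ω₃}
  — 16 sets.
After Iteration 5 the family is unchanged; done.

Therefore σ(ℰ) = { {}, {ω₁}, {ω₂}, {ω₃}, {ω₄}, {ω₁,ω₂}, {ω₁,ω₃}, {ω₁,ω₄}, {ω₂,ω₃}, {ω₂,ω₄}, {ω₃,ω₄}, {ω₁,ω₂,ω₃}, {ω₁,ω₂,ω₄}, {ω₁,ω₃,ω₄}, {ω₂,ω₃,ω₄}, S } (|σ(ℰ)| = 16).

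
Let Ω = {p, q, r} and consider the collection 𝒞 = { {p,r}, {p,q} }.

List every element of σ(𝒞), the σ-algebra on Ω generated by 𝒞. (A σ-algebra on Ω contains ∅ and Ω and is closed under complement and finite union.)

Seed the family with 𝒞 together with ∅ and Ω: { ∅, {p,q}, {p,r}, Ω }.
Step 1. New:
  {q}  = {p,r}ᶜ
  {r}  = {p,q}ᶜ
  — 6 sets.
Step 2: 1 new —
  {q,r}  = {r} ∪ {q}
  — 7 sets.
Step 3. New:
  {p}  = {q,r}ᶜ
  — 8 sets.
Step 4 adds nothing — fixpoint reached.

Hence σ(𝒞) has 8 members: { ∅, {p}, {q}, {r}, {p,q}, {p,r}, {q,r}, Ω }.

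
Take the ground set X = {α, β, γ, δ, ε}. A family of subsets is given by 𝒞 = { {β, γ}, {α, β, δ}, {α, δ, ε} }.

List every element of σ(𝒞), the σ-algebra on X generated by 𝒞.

Answer: σ(𝒞) = { {}, {β}, {γ}, {ε}, {α, δ}, {β, γ}, {β, ε}, {γ, ε}, {α, β, δ}, {α, γ, δ}, {α, δ, ε}, {β, γ, ε}, {α, β, γ, δ}, {α, β, δ, ε}, {α, γ, δ, ε}, X }

Trace:
Take S₀ = 𝒞 ∪ {∅, X} = { {}, {β, γ}, {α, β, δ}, {α, δ, ε}, X }.
Iteration 1. New:
  {γ, ε}  = {α, β, δ}ᶜ
  {α, β, γ, δ}  = {β, γ} ∪ {α, β, δ}
  {α, β, δ, ε}  = {α, δ, ε} ∪ {α, β, δ}
  — 8 sets.
Iteration 2 adds 4:
  {γ}  = {α, β, δ, ε}ᶜ
  {ε}  = {α, β, γ, δ}ᶜ
  {β, γ, ε}  = {γ, ε} ∪ {β, γ}
  {α, γ, δ, ε}  = {α, δ, ε} ∪ {γ, ε}
  — 12 sets.
Iteration 3 adds 2:
  {β}  = {α, γ, δ, ε}ᶜ
  {α, δ}  = {β, γ, ε}ᶜ
  — 14 sets.
Iteration 4: +2 →
  {β, ε}  = {β} ∪ {ε}
  {α, γ, δ}  = {γ} ∪ {α, δ}
  — 16 sets.
Iteration 5: closed — nothing new.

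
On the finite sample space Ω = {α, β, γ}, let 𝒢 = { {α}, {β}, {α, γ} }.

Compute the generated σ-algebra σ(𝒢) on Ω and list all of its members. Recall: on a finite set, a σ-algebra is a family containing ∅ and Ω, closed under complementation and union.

σ(𝒢) (8 sets): { {}, {α}, {β}, {γ}, {α, β}, {α, γ}, {β, γ}, Ω }

Trace:
Initial family (5 sets): { {}, {α}, {β}, {α, γ}, Ω }.
Step 1: 2 new —
  {α, β}  = {β} ∪ {α}
  {β, γ}  = Ω∖{α}
  (now 7)
Step 2: +1 →
  {γ}  = Ω∖{α, β}
  (now 8)
Step 3: stable.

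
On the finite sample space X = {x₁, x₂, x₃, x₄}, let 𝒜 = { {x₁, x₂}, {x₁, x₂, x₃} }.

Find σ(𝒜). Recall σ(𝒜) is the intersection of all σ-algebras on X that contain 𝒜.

Answer: σ(𝒜) = { ∅, {x₃}, {x₄}, {x₁, x₂}, {x₃, x₄}, {x₁, x₂, x₃}, {x₁, x₂, x₄}, X }

Working:
Initial family (4 sets): { ∅, {x₁, x₂}, {x₁, x₂, x₃}, X }.
Step 1. New:
  {x₄}  = complement {x₁, x₂, x₃}
  {x₃, x₄}  = complement {x₁, x₂}
Step 2: 1 new —
  {x₁, x₂, x₄}  = {x₁, x₂} ∪ {x₄}
Step 3: 1 new —
  {x₃}  = complement {x₁, x₂, x₄}
Step 4: stable.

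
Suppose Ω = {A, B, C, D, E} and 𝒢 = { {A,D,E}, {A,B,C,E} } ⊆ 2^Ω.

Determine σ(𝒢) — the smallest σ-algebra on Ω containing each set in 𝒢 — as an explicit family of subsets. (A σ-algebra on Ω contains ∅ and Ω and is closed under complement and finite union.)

σ(𝒢) = { {}, {D}, {A,E}, {B,C}, {A,D,E}, {B,C,D}, {A,B,C,E}, Ω }

Check:
Begin from { {}, {A,D,E}, {A,B,C,E}, Ω } (that is, 𝒢 plus ∅ and Ω).
Pass 1: +2 →
  {D}  = ᶜ of {A,B,C,E}
  {B,C}  = ᶜ of {A,D,E}
  [6 total]
Pass 2: 1 new —
  {B,C,D}  = {B,C} ∪ {D}
  [7 total]
Pass 3 adds 1:
  {A,E}  = ᶜ of {B,C,D}
  [8 total]
Pass 4: stable.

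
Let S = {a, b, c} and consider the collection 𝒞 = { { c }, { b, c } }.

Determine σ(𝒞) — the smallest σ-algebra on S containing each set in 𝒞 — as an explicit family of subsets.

Seed the family with 𝒞 together with ∅ and S: { {  }, { c }, { b, c }, S }.
Iteration 1 (2 new):
  { a }  = S∖{ b, c }
  { a, b }  = S∖{ c }
  |family| = 6
Iteration 2 adds 1:
  { a, c }  = { c } ∪ { a }
  |family| = 7
Iteration 3 (1 new):
  { b }  = S∖{ a, c }
  |family| = 8
After Iteration 4 the family is unchanged; done.

Hence σ(𝒞) has 8 members: { {  }, { a }, { b }, { c }, { a, b }, { a, c }, { b, c }, S }.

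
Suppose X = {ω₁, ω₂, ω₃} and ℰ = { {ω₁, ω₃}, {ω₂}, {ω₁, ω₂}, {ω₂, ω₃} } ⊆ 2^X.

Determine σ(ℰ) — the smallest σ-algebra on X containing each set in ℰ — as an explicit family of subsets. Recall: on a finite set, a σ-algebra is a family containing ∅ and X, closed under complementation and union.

Start: ℰ ∪ {∅, X} = { ∅, {ω₂}, {ω₁, ω₂}, {ω₁, ω₃}, {ω₂, ω₃}, X }.
Step 1. New:
  {ω₁}  = ᶜ of {ω₂, ω₃}
  {ω₃}  = ᶜ of {ω₁, ω₂}
  [8 total]
After Step 2 the family is unchanged; done.

Therefore σ(ℰ) = { ∅, {ω₁}, {ω₂}, {ω₃}, {ω₁, ω₂}, {ω₁, ω₃}, {ω₂, ω₃}, X } (|σ(ℰ)| = 8).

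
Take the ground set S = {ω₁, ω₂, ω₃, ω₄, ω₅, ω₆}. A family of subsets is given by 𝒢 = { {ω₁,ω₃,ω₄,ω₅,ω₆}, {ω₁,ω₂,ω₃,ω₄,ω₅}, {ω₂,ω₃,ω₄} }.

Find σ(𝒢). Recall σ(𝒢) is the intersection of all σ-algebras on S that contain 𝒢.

|σ(𝒢)| = 16.  σ(𝒢) = { {}, {ω₂}, {ω₆}, {ω₁,ω₅}, {ω₂,ω₆}, {ω₃,ω₄}, {ω₁,ω₂,ω₅}, {ω₁,ω₅,ω₆}, {ω₂,ω₃,ω₄}, {ω₃,ω₄,ω₆}, {ω₁,ω₂,ω₅,ω₆}, {ω₁,ω₃,ω₄,ω₅}, {ω₂,ω₃,ω₄,ω₆}, {ω₁,ω₂,ω₃,ω₄,ω₅}, {ω₁,ω₃,ω₄,ω₅,ω₆}, S }

Trace:
Take S₀ = 𝒢 ∪ {∅, S} = { {}, {ω₂,ω₃,ω₄}, {ω₁,ω₂,ω₃,ω₄,ω₅}, {ω₁,ω₃,ω₄,ω₅,ω₆}, S }.
Iteration 1: 3 new —
  {ω₂}  = S∖{ω₁,ω₃,ω₄,ω₅,ω₆}
  {ω₆}  = S∖{ω₁,ω₂,ω₃,ω₄,ω₅}
  {ω₁,ω₅,ω₆}  = S∖{ω₂,ω₃,ω₄}
  (now 8)
Iteration 2. New:
  {ω₂,ω₆}  = {ω₂} ∪ {ω₆}
  {ω₁,ω₂,ω₅,ω₆}  = {ω₁,ω₅,ω₆} ∪ {ω₂}
  {ω₂,ω₃,ω₄,ω₆}  = {ω₂,ω₃,ω₄} ∪ {ω₆}
  (now 11)
Iteration 3 adds 3:
  {ω₁,ω₅}  = S∖{ω₂,ω₃,ω₄,ω₆}
  {ω₃,ω₄}  = S∖{ω₁,ω₂,ω₅,ω₆}
  {ω₁,ω₃,ω₄,ω₅}  = S∖{ω₂,ω₆}
  (now 14)
Iteration 4 adds 2:
  {ω₁,ω₂,ω₅}  = {ω₁,ω₅} ∪ {ω₂}
  {ω₃,ω₄,ω₆}  = {ω₃,ω₄} ∪ {ω₆}
  (now 16)
After Iteration 5 the family is unchanged; done.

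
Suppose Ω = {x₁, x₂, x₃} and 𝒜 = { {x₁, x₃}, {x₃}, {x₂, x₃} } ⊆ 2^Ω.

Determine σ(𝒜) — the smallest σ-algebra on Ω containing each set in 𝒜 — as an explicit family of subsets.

σ(𝒜) (8 sets): { ∅, {x₁}, {x₂}, {x₃}, {x₁, x₂}, {x₁, x₃}, {x₂, x₃}, Ω }

Derivation:
Take S₀ = 𝒜 ∪ {∅, Ω} = { ∅, {x₃}, {x₁, x₃}, {x₂, x₃}, Ω }.
Step 1. New:
  {x₁}  = Ω∖{x₂, x₃}
  {x₂}  = Ω∖{x₁, x₃}
  {x₁, x₂}  = Ω∖{x₃}
  — 8 sets.
Step 2: closed — nothing new.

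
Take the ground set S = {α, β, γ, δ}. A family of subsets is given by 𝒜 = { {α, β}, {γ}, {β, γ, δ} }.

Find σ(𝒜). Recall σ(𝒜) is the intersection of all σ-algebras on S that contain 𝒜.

Initial family (5 sets): { ∅, {γ}, {α, β}, {β, γ, δ}, S }.
Round 1 (4 new):
  {α}  = {β, γ, δ}ᶜ
  {γ, δ}  = {α, β}ᶜ
  {α, β, γ}  = {γ} ∪ {α, β}
  {α, β, δ}  = {γ}ᶜ
  (now 9)
Round 2 adds 3:
  {δ}  = {α, β, γ}ᶜ
  {α, γ}  = {γ} ∪ {α}
  {α, γ, δ}  = {γ, δ} ∪ {α}
  (now 12)
Round 3: +3 →
  {β}  = {α, γ, δ}ᶜ
  {α, δ}  = {δ} ∪ {α}
  {β, δ}  = {α, γ}ᶜ
  (now 15)
Round 4. New:
  {β, γ}  = {α, δ}ᶜ
  (now 16)
Round 5: already closed under ᶜ and ∪.

|σ(𝒜)| = 16.  σ(𝒜) = { ∅, {α}, {β}, {γ}, {δ}, {α, β}, {α, γ}, {α, δ}, {β, γ}, {β, δ}, {γ, δ}, {α, β, γ}, {α, β, δ}, {α, γ, δ}, {β, γ, δ}, S }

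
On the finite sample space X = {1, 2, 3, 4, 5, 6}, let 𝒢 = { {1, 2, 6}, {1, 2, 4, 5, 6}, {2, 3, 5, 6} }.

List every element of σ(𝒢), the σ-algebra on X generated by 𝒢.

Answer: σ(𝒢) = { {}, {1}, {3}, {4}, {5}, {1, 3}, {1, 4}, {1, 5}, {2, 6}, {3, 4}, {3, 5}, {4, 5}, {1, 2, 6}, {1, 3, 4}, {1, 3, 5}, {1, 4, 5}, {2, 3, 6}, {2, 4, 6}, {2, 5, 6}, {3, 4, 5}, {1, 2, 3, 6}, {1, 2, 4, 6}, {1, 2, 5, 6}, {1, 3, 4, 5}, {2, 3, 4, 6}, {2, 3, 5, 6}, {2, 4, 5, 6}, {1, 2, 3, 4, 6}, {1, 2, 3, 5, 6}, {1, 2, 4, 5, 6}, {2, 3, 4, 5, 6}, X }

Working:
Start: 𝒢 ∪ {∅, X} = { {}, {1, 2, 6}, {2, 3, 5, 6}, {1, 2, 4, 5, 6}, X }.
Round 1 (4 new):
  {3}  = {1, 2, 4, 5, 6}ᶜ
  {1, 4}  = {2, 3, 5, 6}ᶜ
  {3, 4, 5}  = {1, 2, 6}ᶜ
  {1, 2, 3, 5, 6}  = {1, 2, 6} ∪ {2, 3, 5, 6}
  — 9 sets.
Round 2 adds 6:
  {4}  = {1, 2, 3, 5, 6}ᶜ
  {1, 3, 4}  = {3} ∪ {1, 4}
  {1, 2, 3, 6}  = {3} ∪ {1, 2, 6}
  {1, 2, 4, 6}  = {1, 4} ∪ {1, 2, 6}
  {1, 3, 4, 5}  = {3, 4, 5} ∪ {1, 4}
  {2, 3, 4, 5, 6}  = {3, 4, 5} ∪ {2, 3, 5, 6}
  — 15 sets.
Round 3. New:
  {1}  = {2, 3, 4, 5, 6}ᶜ
  {2, 6}  = {1, 3, 4, 5}ᶜ
  {3, 4}  = {3} ∪ {4}
  {3, 5}  = {1, 2, 4, 6}ᶜ
  {4, 5}  = {1, 2, 3, 6}ᶜ
  {2, 5, 6}  = {1, 3, 4}ᶜ
  {1, 2, 3, 4, 6}  = {3} ∪ {1, 2, 4, 6}
  — 22 sets.
Round 4 (9 new):
  {5}  = {1, 2, 3, 4, 6}ᶜ
  {1, 3}  = {3} ∪ {1}
  {1, 3, 5}  = {3, 5} ∪ {1}
  {1, 4, 5}  = {4, 5} ∪ {1, 4}
  {2, 3, 6}  = {2, 6} ∪ {3}
  {2, 4, 6}  = {2, 6} ∪ {4}
  {1, 2, 5, 6}  = {3, 4}ᶜ
  {2, 3, 4, 6}  = {3, 4} ∪ {2, 6}
  {2, 4, 5, 6}  = {4, 5} ∪ {2, 6}
  — 31 sets.
Round 5: 1 new —
  {1, 5}  = {2, 3, 4, 6}ᶜ
  — 32 sets.
Round 6: already closed under ᶜ and ∪.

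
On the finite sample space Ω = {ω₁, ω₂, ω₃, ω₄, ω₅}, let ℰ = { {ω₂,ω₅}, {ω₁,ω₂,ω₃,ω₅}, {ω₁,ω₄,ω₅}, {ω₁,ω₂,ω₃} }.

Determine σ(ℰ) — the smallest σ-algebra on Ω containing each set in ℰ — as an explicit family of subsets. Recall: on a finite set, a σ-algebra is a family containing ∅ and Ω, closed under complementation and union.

Seed the family with ℰ together with ∅ and Ω: { {}, {ω₂,ω₅}, {ω₁,ω₂,ω₃}, {ω₁,ω₄,ω₅}, {ω₁,ω₂,ω₃,ω₅}, Ω }.
Iteration 1 (5 new):
  {ω₄}  = ᶜ of {ω₁,ω₂,ω₃,ω₅}
  {ω₂,ω₃}  = ᶜ of {ω₁,ω₄,ω₅}
  {ω₄,ω₅}  = ᶜ of {ω₁,ω₂,ω₃}
  {ω₁,ω₃,ω₄}  = ᶜ of {ω₂,ω₅}
  {ω₁,ω₂,ω₄,ω₅}  = {ω₁,ω₄,ω₅} ∪ {ω₂,ω₅}
  — 11 sets.
Iteration 2 adds 7:
  {ω₃}  = ᶜ of {ω₁,ω₂,ω₄,ω₅}
  {ω₂,ω₃,ω₄}  = {ω₂,ω₃} ∪ {ω₄}
  {ω₂,ω₃,ω₅}  = {ω₂,ω₅} ∪ {ω₂,ω₃}
  {ω₂,ω₄,ω₅}  = {ω₂,ω₅} ∪ {ω₄,ω₅}
  {ω₁,ω₂,ω₃,ω₄}  = {ω₁,ω₂,ω₃} ∪ {ω₁,ω₃,ω₄}
  {ω₁,ω₃,ω₄,ω₅}  = {ω₁,ω₄,ω₅} ∪ {ω₁,ω₃,ω₄}
  {ω₂,ω₃,ω₄,ω₅}  = {ω₄,ω₅} ∪ {ω₂,ω₃}
  — 18 sets.
Iteration 3 (8 new):
  {ω₁}  = ᶜ of {ω₂,ω₃,ω₄,ω₅}
  {ω₂}  = ᶜ of {ω₁,ω₃,ω₄,ω₅}
  {ω₅}  = ᶜ of {ω₁,ω₂,ω₃,ω₄}
  {ω₁,ω₃}  = ᶜ of {ω₂,ω₄,ω₅}
  {ω₁,ω₄}  = ᶜ of {ω₂,ω₃,ω₅}
  {ω₁,ω₅}  = ᶜ of {ω₂,ω₃,ω₄}
  {ω₃,ω₄}  = {ω₃} ∪ {ω₄}
  {ω₃,ω₄,ω₅}  = {ω₄,ω₅} ∪ {ω₃}
  — 26 sets.
Iteration 4 (6 new):
  {ω₁,ω₂}  = ᶜ of {ω₃,ω₄,ω₅}
  {ω₂,ω₄}  = {ω₂} ∪ {ω₄}
  {ω₃,ω₅}  = {ω₅} ∪ {ω₃}
  {ω₁,ω₂,ω₄}  = {ω₂} ∪ {ω₁,ω₄}
  {ω₁,ω₂,ω₅}  = ᶜ of {ω₃,ω₄}
  {ω₁,ω₃,ω₅}  = {ω₅} ∪ {ω₁,ω₃}
  — 32 sets.
Iteration 5 adds nothing — fixpoint reached.

Hence σ(ℰ) has 32 members: { {}, {ω₁}, {ω₂}, {ω₃}, {ω₄}, {ω₅}, {ω₁,ω₂}, {ω₁,ω₃}, {ω₁,ω₄}, {ω₁,ω₅}, {ω₂,ω₃}, {ω₂,ω₄}, {ω₂,ω₅}, {ω₃,ω₄}, {ω₃,ω₅}, {ω₄,ω₅}, {ω₁,ω₂,ω₃}, {ω₁,ω₂,ω₄}, {ω₁,ω₂,ω₅}, {ω₁,ω₃,ω₄}, {ω₁,ω₃,ω₅}, {ω₁,ω₄,ω₅}, {ω₂,ω₃,ω₄}, {ω₂,ω₃,ω₅}, {ω₂,ω₄,ω₅}, {ω₃,ω₄,ω₅}, {ω₁,ω₂,ω₃,ω₄}, {ω₁,ω₂,ω₃,ω₅}, {ω₁,ω₂,ω₄,ω₅}, {ω₁,ω₃,ω₄,ω₅}, {ω₂,ω₃,ω₄,ω₅}, Ω }.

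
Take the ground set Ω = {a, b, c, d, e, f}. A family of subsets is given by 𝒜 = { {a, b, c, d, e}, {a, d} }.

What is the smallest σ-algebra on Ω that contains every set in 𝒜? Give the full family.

Take S₀ = 𝒜 ∪ {∅, Ω} = { ∅, {a, d}, {a, b, c, d, e}, Ω }.
Round 1: +2 →
  {f}  = ᶜ of {a, b, c, d, e}
  {b, c, e, f}  = ᶜ of {a, d}
Round 2. New:
  {a, d, f}  = {a, d} ∪ {f}
Round 3 (1 new):
  {b, c, e}  = ᶜ of {a, d, f}
Round 4: already closed under ᶜ and ∪.

Hence σ(𝒜) has 8 members: { ∅, {f}, {a, d}, {a, d, f}, {b, c, e}, {b, c, e, f}, {a, b, c, d, e}, Ω }.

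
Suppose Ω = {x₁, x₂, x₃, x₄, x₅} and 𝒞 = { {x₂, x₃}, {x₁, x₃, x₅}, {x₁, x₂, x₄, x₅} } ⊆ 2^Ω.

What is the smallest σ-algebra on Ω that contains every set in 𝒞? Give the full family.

Initial family (5 sets): { ∅, {x₂, x₃}, {x₁, x₃, x₅}, {x₁, x₂, x₄, x₅}, Ω }.
Iteration 1 adds 4:
  {x₃}  = ᶜ of {x₁, x₂, x₄, x₅}
  {x₂, x₄}  = ᶜ of {x₁, x₃, x₅}
  {x₁, x₄, x₅}  = ᶜ of {x₂, x₃}
  {x₁, x₂, x₃, x₅}  = {x₂, x₃} ∪ {x₁, x₃, x₅}
  (now 9)
Iteration 2 adds 3:
  {x₄}  = ᶜ of {x₁, x₂, x₃, x₅}
  {x₂, x₃, x₄}  = {x₃} ∪ {x₂, x₄}
  {x₁, x₃, x₄, x₅}  = {x₁, x₄, x₅} ∪ {x₁, x₃, x₅}
  (now 12)
Iteration 3: 3 new —
  {x₂}  = ᶜ of {x₁, x₃, x₄, x₅}
  {x₁, x₅}  = ᶜ of {x₂, x₃, x₄}
  {x₃, x₄}  = {x₃} ∪ {x₄}
  (now 15)
Iteration 4 (1 new):
  {x₁, x₂, x₅}  = ᶜ of {x₃, x₄}
  (now 16)
Iteration 5: stable.

|σ(𝒞)| = 16.  σ(𝒞) = { ∅, {x₂}, {x₃}, {x₄}, {x₁, x₅}, {x₂, x₃}, {x₂, x₄}, {x₃, x₄}, {x₁, x₂, x₅}, {x₁, x₃, x₅}, {x₁, x₄, x₅}, {x₂, x₃, x₄}, {x₁, x₂, x₃, x₅}, {x₁, x₂, x₄, x₅}, {x₁, x₃, x₄, x₅}, Ω }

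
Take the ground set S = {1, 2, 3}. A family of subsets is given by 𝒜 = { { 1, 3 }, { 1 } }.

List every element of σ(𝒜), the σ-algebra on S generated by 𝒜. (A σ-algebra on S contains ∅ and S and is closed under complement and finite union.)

Start: 𝒜 ∪ {∅, S} = { {  }, { 1 }, { 1, 3 }, S }.
Iteration 1: +2 →
  { 2 }  = ᶜ of { 1, 3 }
  { 2, 3 }  = ᶜ of { 1 }
  — 6 sets.
Iteration 2 adds 1:
  { 1, 2 }  = { 2 } ∪ { 1 }
  — 7 sets.
Iteration 3: 1 new —
  { 3 }  = ᶜ of { 1, 2 }
  — 8 sets.
After Iteration 4 the family is unchanged; done.

Hence σ(𝒜) has 8 members: { {  }, { 1 }, { 2 }, { 3 }, { 1, 2 }, { 1, 3 }, { 2, 3 }, S }.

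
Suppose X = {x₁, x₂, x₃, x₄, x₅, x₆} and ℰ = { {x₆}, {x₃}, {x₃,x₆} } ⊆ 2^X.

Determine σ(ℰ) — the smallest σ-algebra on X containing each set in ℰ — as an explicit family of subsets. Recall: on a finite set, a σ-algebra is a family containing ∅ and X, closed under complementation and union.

Seed the family with ℰ together with ∅ and X: { ∅, {x₃}, {x₆}, {x₃,x₆}, X }.
Pass 1. New:
  {x₁,x₂,x₄,x₅}  = X∖{x₃,x₆}
  {x₁,x₂,x₃,x₄,x₅}  = X∖{x₆}
  {x₁,x₂,x₄,x₅,x₆}  = X∖{x₃}
  (now 8)
After Pass 2 the family is unchanged; done.

Hence σ(ℰ) has 8 members: { ∅, {x₃}, {x₆}, {x₃,x₆}, {x₁,x₂,x₄,x₅}, {x₁,x₂,x₃,x₄,x₅}, {x₁,x₂,x₄,x₅,x₆}, X }.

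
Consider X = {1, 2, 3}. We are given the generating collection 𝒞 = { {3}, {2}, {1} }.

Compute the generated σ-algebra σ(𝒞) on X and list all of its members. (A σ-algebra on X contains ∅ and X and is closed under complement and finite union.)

Begin from { {}, {1}, {2}, {3}, X } (that is, 𝒞 plus ∅ and X).
Iteration 1: +3 →
  {1,2}  = {3}ᶜ
  {1,3}  = {2}ᶜ
  {2,3}  = {1}ᶜ
Iteration 2: already closed under ᶜ and ∪.

Therefore σ(𝒞) = { {}, {1}, {2}, {3}, {1,2}, {1,3}, {2,3}, X } (|σ(𝒞)| = 8).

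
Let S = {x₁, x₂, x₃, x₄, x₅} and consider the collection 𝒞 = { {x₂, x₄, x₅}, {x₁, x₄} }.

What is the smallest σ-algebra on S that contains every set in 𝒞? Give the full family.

Answer: σ(𝒞) = { {}, {x₁}, {x₃}, {x₄}, {x₁, x₃}, {x₁, x₄}, {x₂, x₅}, {x₃, x₄}, {x₁, x₂, x₅}, {x₁, x₃, x₄}, {x₂, x₃, x₅}, {x₂, x₄, x₅}, {x₁, x₂, x₃, x₅}, {x₁, x₂, x₄, x₅}, {x₂, x₃, x₄, x₅}, S }

Check:
Start: 𝒞 ∪ {∅, S} = { {}, {x₁, x₄}, {x₂, x₄, x₅}, S }.
Iteration 1. New:
  {x₁, x₃}  = {x₂, x₄, x₅}ᶜ
  {x₂, x₃, x₅}  = {x₁, x₄}ᶜ
  {x₁, x₂, x₄, x₅}  = {x₂, x₄, x₅} ∪ {x₁, x₄}
Iteration 2: +4 →
  {x₃}  = {x₁, x₂, x₄, x₅}ᶜ
  {x₁, x₃, x₄}  = {x₁, x₄} ∪ {x₁, x₃}
  {x₁, x₂, x₃, x₅}  = {x₂, x₃, x₅} ∪ {x₁, x₃}
  {x₂, x₃, x₄, x₅}  = {x₂, x₃, x₅} ∪ {x₂, x₄, x₅}
Iteration 3 (3 new):
  {x₁}  = {x₂, x₃, x₄, x₅}ᶜ
  {x₄}  = {x₁, x₂, x₃, x₅}ᶜ
  {x₂, x₅}  = {x₁, x₃, x₄}ᶜ
Iteration 4 adds 2:
  {x₃, x₄}  = {x₃} ∪ {x₄}
  {x₁, x₂, x₅}  = {x₂, x₅} ∪ {x₁}
Iteration 5: already closed under ᶜ and ∪.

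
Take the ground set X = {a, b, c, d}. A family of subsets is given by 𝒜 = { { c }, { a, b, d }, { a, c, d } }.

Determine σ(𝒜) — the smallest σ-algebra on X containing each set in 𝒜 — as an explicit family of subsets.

Answer: σ(𝒜) = { ∅, { b }, { c }, { a, d }, { b, c }, { a, b, d }, { a, c, d }, X }

Check:
Take S₀ = 𝒜 ∪ {∅, X} = { ∅, { c }, { a, b, d }, { a, c, d }, X }.
Round 1 adds 1:
  { b }  = ᶜ of { a, c, d }
  (now 6)
Round 2 adds 1:
  { b, c }  = { c } ∪ { b }
  (now 7)
Round 3. New:
  { a, d }  = ᶜ of { b, c }
  (now 8)
After Round 4 the family is unchanged; done.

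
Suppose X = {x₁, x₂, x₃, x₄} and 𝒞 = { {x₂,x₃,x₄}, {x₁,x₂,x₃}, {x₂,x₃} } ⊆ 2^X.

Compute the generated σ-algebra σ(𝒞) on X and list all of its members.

Start: 𝒞 ∪ {∅, X} = { {}, {x₂,x₃}, {x₁,x₂,x₃}, {x₂,x₃,x₄}, X }.
Pass 1. New:
  {x₁}  = complement {x₂,x₃,x₄}
  {x₄}  = complement {x₁,x₂,x₃}
  {x₁,x₄}  = complement {x₂,x₃}
  |family| = 8
After Pass 2 the family is unchanged; done.

Hence σ(𝒞) has 8 members: { {}, {x₁}, {x₄}, {x₁,x₄}, {x₂,x₃}, {x₁,x₂,x₃}, {x₂,x₃,x₄}, X }.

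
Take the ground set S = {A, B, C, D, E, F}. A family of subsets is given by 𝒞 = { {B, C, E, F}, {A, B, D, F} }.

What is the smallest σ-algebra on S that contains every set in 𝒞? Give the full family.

σ(𝒞) = { ∅, {A, D}, {B, F}, {C, E}, {A, B, D, F}, {A, C, D, E}, {B, C, E, F}, S }

Trace:
Start: 𝒞 ∪ {∅, S} = { ∅, {A, B, D, F}, {B, C, E, F}, S }.
Pass 1 adds 2:
  {A, D}  = complement {B, C, E, F}
  {C, E}  = complement {A, B, D, F}
  (now 6)
Pass 2 adds 1:
  {A, C, D, E}  = {A, D} ∪ {C, E}
  (now 7)
Pass 3 (1 new):
  {B, F}  = complement {A, C, D, E}
  (now 8)
Pass 4: no new sets; the family is a σ-algebra.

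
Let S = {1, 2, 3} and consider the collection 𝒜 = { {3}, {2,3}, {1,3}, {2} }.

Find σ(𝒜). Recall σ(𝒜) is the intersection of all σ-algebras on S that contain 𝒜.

σ(𝒜) = { {}, {1}, {2}, {3}, {1,2}, {1,3}, {2,3}, S }

Check:
Seed the family with 𝒜 together with ∅ and S: { {}, {2}, {3}, {1,3}, {2,3}, S }.
Round 1: +2 →
  {1}  = S∖{2,3}
  {1,2}  = S∖{3}
  (now 8)
Round 2: no new sets; the family is a σ-algebra.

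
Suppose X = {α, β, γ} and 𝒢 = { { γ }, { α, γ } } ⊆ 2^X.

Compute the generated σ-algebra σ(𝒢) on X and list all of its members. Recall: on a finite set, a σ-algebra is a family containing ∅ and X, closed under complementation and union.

Take S₀ = 𝒢 ∪ {∅, X} = { {}, { γ }, { α, γ }, X }.
Pass 1 adds 2:
  { β }  = X∖{ α, γ }
  { α, β }  = X∖{ γ }
  [6 total]
Pass 2: +1 →
  { β, γ }  = { γ } ∪ { β }
  [7 total]
Pass 3: 1 new —
  { α }  = X∖{ β, γ }
  [8 total]
Pass 4: closed — nothing new.

σ(𝒢) = { {}, { α }, { β }, { γ }, { α, β }, { α, γ }, { β, γ }, X }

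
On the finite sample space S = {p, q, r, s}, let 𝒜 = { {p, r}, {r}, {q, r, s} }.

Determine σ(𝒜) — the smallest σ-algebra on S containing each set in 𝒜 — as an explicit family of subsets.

σ(𝒜) = { {}, {p}, {r}, {p, r}, {q, s}, {p, q, s}, {q, r, s}, S }

Check:
Seed the family with 𝒜 together with ∅ and S: { {}, {r}, {p, r}, {q, r, s}, S }.
Pass 1. New:
  {p}  = {q, r, s}ᶜ
  {q, s}  = {p, r}ᶜ
  {p, q, s}  = {r}ᶜ
  [8 total]
Pass 2 adds nothing — fixpoint reached.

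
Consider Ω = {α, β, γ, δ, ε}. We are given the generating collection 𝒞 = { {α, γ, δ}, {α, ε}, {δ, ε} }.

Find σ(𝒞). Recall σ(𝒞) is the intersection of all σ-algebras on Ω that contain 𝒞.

σ(𝒞) (32 sets): { ∅, {α}, {β}, {γ}, {δ}, {ε}, {α, β}, {α, γ}, {α, δ}, {α, ε}, {β, γ}, {β, δ}, {β, ε}, {γ, δ}, {γ, ε}, {δ, ε}, {α, β, γ}, {α, β, δ}, {α, β, ε}, {α, γ, δ}, {α, γ, ε}, {α, δ, ε}, {β, γ, δ}, {β, γ, ε}, {β, δ, ε}, {γ, δ, ε}, {α, β, γ, δ}, {α, β, γ, ε}, {α, β, δ, ε}, {α, γ, δ, ε}, {β, γ, δ, ε}, Ω }

Derivation:
Start: 𝒞 ∪ {∅, Ω} = { ∅, {α, ε}, {δ, ε}, {α, γ, δ}, Ω }.
Pass 1: +5 →
  {β, ε}  = ᶜ of {α, γ, δ}
  {α, β, γ}  = ᶜ of {δ, ε}
  {α, δ, ε}  = {δ, ε} ∪ {α, ε}
  {β, γ, δ}  = ᶜ of {α, ε}
  {α, γ, δ, ε}  = {δ, ε} ∪ {α, γ, δ}
  |family| = 10
Pass 2 adds 8:
  {β}  = ᶜ of {α, γ, δ, ε}
  {β, γ}  = ᶜ of {α, δ, ε}
  {α, β, ε}  = {β, ε} ∪ {α, ε}
  {β, δ, ε}  = {β, ε} ∪ {δ, ε}
  {α, β, γ, δ}  = {α, β, γ} ∪ {β, γ, δ}
  {α, β, γ, ε}  = {β, ε} ∪ {α, β, γ}
  {α, β, δ, ε}  = {α, δ, ε} ∪ {β, ε}
  {β, γ, δ, ε}  = {β, ε} ∪ {β, γ, δ}
  |family| = 18
Pass 3: 7 new —
  {α}  = ᶜ of {β, γ, δ, ε}
  {γ}  = ᶜ of {α, β, δ, ε}
  {δ}  = ᶜ of {α, β, γ, ε}
  {ε}  = ᶜ of {α, β, γ, δ}
  {α, γ}  = ᶜ of {β, δ, ε}
  {γ, δ}  = ᶜ of {α, β, ε}
  {β, γ, ε}  = {β, ε} ∪ {β, γ}
  |family| = 25
Pass 4. New:
  {α, β}  = {β} ∪ {α}
  {α, δ}  = ᶜ of {β, γ, ε}
  {β, δ}  = {β} ∪ {δ}
  {γ, ε}  = {ε} ∪ {γ}
  {α, γ, ε}  = {ε} ∪ {α, γ}
  {γ, δ, ε}  = {γ, δ} ∪ {ε}
  |family| = 31
Pass 5 (1 new):
  {α, β, δ}  = ᶜ of {γ, ε}
  |family| = 32
Pass 6: closed — nothing new.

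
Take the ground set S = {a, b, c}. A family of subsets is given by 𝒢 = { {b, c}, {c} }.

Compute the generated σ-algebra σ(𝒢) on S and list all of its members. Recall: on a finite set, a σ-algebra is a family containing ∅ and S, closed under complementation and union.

Start: 𝒢 ∪ {∅, S} = { ∅, {c}, {b, c}, S }.
Pass 1 adds 2:
  {a}  = ᶜ of {b, c}
  {a, b}  = ᶜ of {c}
  |family| = 6
Pass 2 (1 new):
  {a, c}  = {c} ∪ {a}
  |family| = 7
Pass 3. New:
  {b}  = ᶜ of {a, c}
  |family| = 8
Pass 4: closed — nothing new.

|σ(𝒢)| = 8.  σ(𝒢) = { ∅, {a}, {b}, {c}, {a, b}, {a, c}, {b, c}, S }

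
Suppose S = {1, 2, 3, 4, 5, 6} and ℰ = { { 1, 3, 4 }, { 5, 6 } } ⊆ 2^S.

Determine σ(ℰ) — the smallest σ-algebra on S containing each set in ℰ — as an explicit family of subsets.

Begin from { {  }, { 5, 6 }, { 1, 3, 4 }, S } (that is, ℰ plus ∅ and S).
Iteration 1. New:
  { 2, 5, 6 }  = { 1, 3, 4 }ᶜ
  { 1, 2, 3, 4 }  = { 5, 6 }ᶜ
  { 1, 3, 4, 5, 6 }  = { 1, 3, 4 } ∪ { 5, 6 }
  (now 7)
Iteration 2 (1 new):
  { 2 }  = { 1, 3, 4, 5, 6 }ᶜ
  (now 8)
Iteration 3: closed — nothing new.

Hence σ(ℰ) has 8 members: { {  }, { 2 }, { 5, 6 }, { 1, 3, 4 }, { 2, 5, 6 }, { 1, 2, 3, 4 }, { 1, 3, 4, 5, 6 }, S }.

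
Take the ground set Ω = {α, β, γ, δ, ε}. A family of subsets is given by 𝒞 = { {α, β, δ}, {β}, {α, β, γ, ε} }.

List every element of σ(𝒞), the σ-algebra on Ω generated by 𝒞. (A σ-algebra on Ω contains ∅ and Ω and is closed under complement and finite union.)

σ(𝒞) = { {}, {α}, {β}, {δ}, {α, β}, {α, δ}, {β, δ}, {γ, ε}, {α, β, δ}, {α, γ, ε}, {β, γ, ε}, {γ, δ, ε}, {α, β, γ, ε}, {α, γ, δ, ε}, {β, γ, δ, ε}, Ω }

Working:
Initial family (5 sets): { {}, {β}, {α, β, δ}, {α, β, γ, ε}, Ω }.
Round 1 adds 3:
  {δ}  = {α, β, γ, ε}ᶜ
  {γ, ε}  = {α, β, δ}ᶜ
  {α, γ, δ, ε}  = {β}ᶜ
  [8 total]
Round 2 (3 new):
  {β, δ}  = {δ} ∪ {β}
  {β, γ, ε}  = {γ, ε} ∪ {β}
  {γ, δ, ε}  = {δ} ∪ {γ, ε}
  [11 total]
Round 3 (4 new):
  {α, β}  = {γ, δ, ε}ᶜ
  {α, δ}  = {β, γ, ε}ᶜ
  {α, γ, ε}  = {β, δ}ᶜ
  {β, γ, δ, ε}  = {γ, δ, ε} ∪ {β, γ, ε}
  [15 total]
Round 4: 1 new —
  {α}  = {β, γ, δ, ε}ᶜ
  [16 total]
Round 5 adds nothing — fixpoint reached.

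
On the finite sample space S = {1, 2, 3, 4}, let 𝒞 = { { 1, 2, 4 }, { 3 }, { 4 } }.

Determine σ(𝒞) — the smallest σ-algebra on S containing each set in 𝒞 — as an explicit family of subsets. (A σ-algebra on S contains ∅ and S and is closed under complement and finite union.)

|σ(𝒞)| = 8.  σ(𝒞) = { {}, { 3 }, { 4 }, { 1, 2 }, { 3, 4 }, { 1, 2, 3 }, { 1, 2, 4 }, S }

Check:
Initial family (5 sets): { {}, { 3 }, { 4 }, { 1, 2, 4 }, S }.
Pass 1 adds 2:
  { 3, 4 }  = { 3 } ∪ { 4 }
  { 1, 2, 3 }  = ᶜ of { 4 }
  (now 7)
Pass 2: 1 new —
  { 1, 2 }  = ᶜ of { 3, 4 }
  (now 8)
Pass 3 adds nothing — fixpoint reached.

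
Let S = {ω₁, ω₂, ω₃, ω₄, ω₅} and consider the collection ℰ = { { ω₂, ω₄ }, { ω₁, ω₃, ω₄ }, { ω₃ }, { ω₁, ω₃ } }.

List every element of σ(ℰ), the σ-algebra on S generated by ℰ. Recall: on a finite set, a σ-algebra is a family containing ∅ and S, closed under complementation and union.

|σ(ℰ)| = 32.  σ(ℰ) = { {}, { ω₁ }, { ω₂ }, { ω₃ }, { ω₄ }, { ω₅ }, { ω₁, ω₂ }, { ω₁, ω₃ }, { ω₁, ω₄ }, { ω₁, ω₅ }, { ω₂, ω₃ }, { ω₂, ω₄ }, { ω₂, ω₅ }, { ω₃, ω₄ }, { ω₃, ω₅ }, { ω₄, ω₅ }, { ω₁, ω₂, ω₃ }, { ω₁, ω₂, ω₄ }, { ω₁, ω₂, ω₅ }, { ω₁, ω₃, ω₄ }, { ω₁, ω₃, ω₅ }, { ω₁, ω₄, ω₅ }, { ω₂, ω₃, ω₄ }, { ω₂, ω₃, ω₅ }, { ω₂, ω₄, ω₅ }, { ω₃, ω₄, ω₅ }, { ω₁, ω₂, ω₃, ω₄ }, { ω₁, ω₂, ω₃, ω₅ }, { ω₁, ω₂, ω₄, ω₅ }, { ω₁, ω₃, ω₄, ω₅ }, { ω₂, ω₃, ω₄, ω₅ }, S }

Check:
Take S₀ = ℰ ∪ {∅, S} = { {}, { ω₃ }, { ω₁, ω₃ }, { ω₂, ω₄ }, { ω₁, ω₃, ω₄ }, S }.
Round 1: +6 →
  { ω₂, ω₅ }  = complement { ω₁, ω₃, ω₄ }
  { ω₁, ω₃, ω₅ }  = complement { ω₂, ω₄ }
  { ω₂, ω₃, ω₄ }  = { ω₃ } ∪ { ω₂, ω₄ }
  { ω₂, ω₄, ω₅ }  = complement { ω₁, ω₃ }
  { ω₁, ω₂, ω₃, ω₄ }  = { ω₁, ω₃, ω₄ } ∪ { ω₂, ω₄ }
  { ω₁, ω₂, ω₄, ω₅ }  = complement { ω₃ }
  |family| = 12
Round 2 adds 6:
  { ω₅ }  = complement { ω₁, ω₂, ω₃, ω₄ }
  { ω₁, ω₅ }  = complement { ω₂, ω₃, ω₄ }
  { ω₂, ω₃, ω₅ }  = { ω₂, ω₅ } ∪ { ω₃ }
  { ω₁, ω₂, ω₃, ω₅ }  = { ω₂, ω₅ } ∪ { ω₁, ω₃, ω₅ }
  { ω₁, ω₃, ω₄, ω₅ }  = { ω₁, ω₃, ω₅ } ∪ { ω₁, ω₃, ω₄ }
  { ω₂, ω₃, ω₄, ω₅ }  = { ω₂, ω₅ } ∪ { ω₂, ω₃, ω₄ }
  |family| = 18
Round 3 adds 6:
  { ω₁ }  = complement { ω₂, ω₃, ω₄, ω₅ }
  { ω₂ }  = complement { ω₁, ω₃, ω₄, ω₅ }
  { ω₄ }  = complement { ω₁, ω₂, ω₃, ω₅ }
  { ω₁, ω₄ }  = complement { ω₂, ω₃, ω₅ }
  { ω₃, ω₅ }  = { ω₃ } ∪ { ω₅ }
  { ω₁, ω₂, ω₅ }  = { ω₂, ω₅ } ∪ { ω₁, ω₅ }
  |family| = 24
Round 4: +8 →
  { ω₁, ω₂ }  = { ω₂ } ∪ { ω₁ }
  { ω₂, ω₃ }  = { ω₂ } ∪ { ω₃ }
  { ω₃, ω₄ }  = complement { ω₁, ω₂, ω₅ }
  { ω₄, ω₅ }  = { ω₅ } ∪ { ω₄ }
  { ω₁, ω₂, ω₃ }  = { ω₂ } ∪ { ω₁, ω₃ }
  { ω₁, ω₂, ω₄ }  = complement { ω₃, ω₅ }
  { ω₁, ω₄, ω₅ }  = { ω₅ } ∪ { ω₁, ω₄ }
  { ω₃, ω₄, ω₅ }  = { ω₄ } ∪ { ω₃, ω₅ }
  |family| = 32
Round 5: stable.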